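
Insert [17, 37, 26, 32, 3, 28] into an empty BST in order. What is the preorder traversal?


Root = 17; build tree by BST insertion.
Preorder traversal: [17, 3, 37, 26, 32, 28]


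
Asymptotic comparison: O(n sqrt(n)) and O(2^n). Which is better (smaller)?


n^1.5 grows slower than exponential
O(n sqrt(n)) is asymptotically smaller; O(2^n) grows faster


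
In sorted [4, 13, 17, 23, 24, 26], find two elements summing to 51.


Two pointers: lo=0, hi=5
No pair sums to 51


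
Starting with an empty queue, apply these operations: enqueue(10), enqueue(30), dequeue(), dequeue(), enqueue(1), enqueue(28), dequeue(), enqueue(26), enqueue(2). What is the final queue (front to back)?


enqueue(10) -> [10]
enqueue(30) -> [10, 30]
dequeue() returns 10 -> [30]
dequeue() returns 30 -> []
enqueue(1) -> [1]
enqueue(28) -> [1, 28]
dequeue() returns 1 -> [28]
enqueue(26) -> [28, 26]
enqueue(2) -> [28, 26, 2]
Final queue (front to back): [28, 26, 2]


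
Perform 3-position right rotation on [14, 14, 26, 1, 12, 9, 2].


Right rotate by 3: [12, 9, 2, 14, 14, 26, 1]


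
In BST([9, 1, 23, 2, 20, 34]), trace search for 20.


BST root = 9
Search for 20: compare at each node
Path: [9, 23, 20]


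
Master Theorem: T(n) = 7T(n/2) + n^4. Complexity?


a=7, b=2, c=4. log_2(7)=2.807 < c=4. Case 3: O(n^c) = O(n^4)
Complexity: O(n^4)


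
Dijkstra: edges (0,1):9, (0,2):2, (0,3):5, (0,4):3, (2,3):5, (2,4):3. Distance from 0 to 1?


Dijkstra from 0:
Distances: {0: 0, 1: 9, 2: 2, 3: 5, 4: 3}
Shortest distance to 1 = 9, path = [0, 1]


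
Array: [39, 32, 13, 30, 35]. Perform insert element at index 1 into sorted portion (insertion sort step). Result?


After one pass: [32, 39, 13, 30, 35]


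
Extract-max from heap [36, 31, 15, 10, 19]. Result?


Max = 36
Replace root with last, heapify down
Resulting heap: [31, 19, 15, 10]


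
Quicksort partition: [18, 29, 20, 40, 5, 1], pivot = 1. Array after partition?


Elements <= 1 go left of pivot.
Result: [1, 29, 20, 40, 5, 18], pivot at index 0


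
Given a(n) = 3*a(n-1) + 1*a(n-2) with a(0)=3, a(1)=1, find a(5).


Build bottom-up:
...a(3)=19, a(4)=63, a(5)=3*63+1*19=208


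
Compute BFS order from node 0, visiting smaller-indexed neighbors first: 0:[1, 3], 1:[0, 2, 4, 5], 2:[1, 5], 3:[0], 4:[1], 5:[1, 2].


BFS queue: start with [0]
Visit order: [0, 1, 3, 2, 4, 5]


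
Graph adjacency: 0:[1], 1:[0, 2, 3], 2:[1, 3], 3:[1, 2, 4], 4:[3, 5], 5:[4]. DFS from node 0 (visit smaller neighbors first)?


DFS stack-based: start with [0]
Visit order: [0, 1, 2, 3, 4, 5]


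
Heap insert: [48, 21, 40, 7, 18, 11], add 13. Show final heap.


Append 13: [48, 21, 40, 7, 18, 11, 13]
Bubble up: no swaps needed
Result: [48, 21, 40, 7, 18, 11, 13]


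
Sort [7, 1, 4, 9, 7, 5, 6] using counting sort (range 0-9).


Count array: [0, 1, 0, 0, 1, 1, 1, 2, 0, 1]
Reconstruct: [1, 4, 5, 6, 7, 7, 9]


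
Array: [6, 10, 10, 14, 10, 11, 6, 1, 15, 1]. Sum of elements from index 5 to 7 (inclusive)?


Prefix sums: [0, 6, 16, 26, 40, 50, 61, 67, 68, 83, 84]
Sum[5..7] = prefix[8] - prefix[5] = 68 - 50 = 18


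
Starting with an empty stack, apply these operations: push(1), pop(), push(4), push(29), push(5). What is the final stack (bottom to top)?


push(1) -> [1]
pop() returns 1 -> []
push(4) -> [4]
push(29) -> [4, 29]
push(5) -> [4, 29, 5]
Final stack (bottom to top): [4, 29, 5]


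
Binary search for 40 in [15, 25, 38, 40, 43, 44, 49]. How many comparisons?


Search for 40:
[0,6] mid=3 arr[3]=40
Total: 1 comparisons


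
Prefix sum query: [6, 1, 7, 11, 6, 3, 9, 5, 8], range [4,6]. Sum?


Prefix sums: [0, 6, 7, 14, 25, 31, 34, 43, 48, 56]
Sum[4..6] = prefix[7] - prefix[4] = 43 - 25 = 18


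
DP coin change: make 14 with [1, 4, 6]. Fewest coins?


dp[0]=0; dp[i]=1+min(dp[i-c] for c in coins)
...dp[9]=3, dp[10]=2, dp[11]=3, dp[12]=2, dp[13]=3, dp[14]=3
Minimum coins for 14 = 3


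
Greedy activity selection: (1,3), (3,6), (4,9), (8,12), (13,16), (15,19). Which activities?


Greedy: pick earliest-ending, then skip overlaps.
Selected (4 activities): [(1, 3), (3, 6), (8, 12), (13, 16)]


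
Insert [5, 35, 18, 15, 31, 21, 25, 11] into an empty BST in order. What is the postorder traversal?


Root = 5; build tree by BST insertion.
Postorder traversal: [11, 15, 25, 21, 31, 18, 35, 5]


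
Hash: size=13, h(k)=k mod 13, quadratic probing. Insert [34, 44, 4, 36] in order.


Insertions: 34->slot 8; 44->slot 5; 4->slot 4; 36->slot 10
Table: [None, None, None, None, 4, 44, None, None, 34, None, 36, None, None]


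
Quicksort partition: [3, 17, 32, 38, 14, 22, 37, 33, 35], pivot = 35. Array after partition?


Elements <= 35 go left of pivot.
Result: [3, 17, 32, 14, 22, 33, 35, 38, 37], pivot at index 6


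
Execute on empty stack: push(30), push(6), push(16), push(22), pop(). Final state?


push(30) -> [30]
push(6) -> [30, 6]
push(16) -> [30, 6, 16]
push(22) -> [30, 6, 16, 22]
pop() returns 22 -> [30, 6, 16]
Final stack (bottom to top): [30, 6, 16]


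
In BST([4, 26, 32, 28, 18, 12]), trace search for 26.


BST root = 4
Search for 26: compare at each node
Path: [4, 26]


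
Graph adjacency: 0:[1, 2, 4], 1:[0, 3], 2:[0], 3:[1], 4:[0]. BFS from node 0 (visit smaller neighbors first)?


BFS queue: start with [0]
Visit order: [0, 1, 2, 4, 3]


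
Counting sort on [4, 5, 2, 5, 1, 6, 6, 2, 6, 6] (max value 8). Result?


Count array: [0, 1, 2, 0, 1, 2, 4, 0, 0]
Reconstruct: [1, 2, 2, 4, 5, 5, 6, 6, 6, 6]


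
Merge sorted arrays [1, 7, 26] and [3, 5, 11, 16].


Compare heads, take smaller each step.
Merged: [1, 3, 5, 7, 11, 16, 26]


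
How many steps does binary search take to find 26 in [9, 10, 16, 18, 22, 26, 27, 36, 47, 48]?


Search for 26:
[0,9] mid=4 arr[4]=22
[5,9] mid=7 arr[7]=36
[5,6] mid=5 arr[5]=26
Total: 3 comparisons


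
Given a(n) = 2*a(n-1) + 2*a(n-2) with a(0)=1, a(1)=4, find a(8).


Build bottom-up:
...a(6)=568, a(7)=1552, a(8)=2*1552+2*568=4240


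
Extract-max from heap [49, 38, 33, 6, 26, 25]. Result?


Max = 49
Replace root with last, heapify down
Resulting heap: [38, 26, 33, 6, 25]


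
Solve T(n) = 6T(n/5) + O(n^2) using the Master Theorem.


a=6, b=5, c=2. log_5(6)=1.113 < c=2. Case 3: O(n^c) = O(n^2)
Complexity: O(n^2)


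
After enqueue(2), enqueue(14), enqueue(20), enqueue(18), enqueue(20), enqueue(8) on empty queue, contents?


enqueue(2) -> [2]
enqueue(14) -> [2, 14]
enqueue(20) -> [2, 14, 20]
enqueue(18) -> [2, 14, 20, 18]
enqueue(20) -> [2, 14, 20, 18, 20]
enqueue(8) -> [2, 14, 20, 18, 20, 8]
Final queue (front to back): [2, 14, 20, 18, 20, 8]


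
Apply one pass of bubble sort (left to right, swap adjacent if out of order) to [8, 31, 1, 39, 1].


After one pass: [8, 1, 31, 1, 39]


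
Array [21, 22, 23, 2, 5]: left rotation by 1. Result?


Left rotate by 1: [22, 23, 2, 5, 21]


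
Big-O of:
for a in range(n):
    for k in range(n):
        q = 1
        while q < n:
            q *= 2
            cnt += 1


Per nesting level: O(n) * O(n) * O(log n) = O(n^2 log n)
Complexity: O(n^2 log n)


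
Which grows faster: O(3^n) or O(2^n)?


exponential grows slower than exponential (base 3)
O(2^n) is asymptotically smaller; O(3^n) grows faster


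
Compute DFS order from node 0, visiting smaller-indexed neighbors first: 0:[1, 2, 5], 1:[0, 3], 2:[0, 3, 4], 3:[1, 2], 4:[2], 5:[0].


DFS stack-based: start with [0]
Visit order: [0, 1, 3, 2, 4, 5]


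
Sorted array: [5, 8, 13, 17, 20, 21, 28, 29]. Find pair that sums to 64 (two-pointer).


Two pointers: lo=0, hi=7
No pair sums to 64


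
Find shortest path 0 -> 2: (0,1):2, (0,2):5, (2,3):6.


Dijkstra from 0:
Distances: {0: 0, 1: 2, 2: 5, 3: 11}
Shortest distance to 2 = 5, path = [0, 2]


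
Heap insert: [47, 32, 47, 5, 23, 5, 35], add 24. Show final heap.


Append 24: [47, 32, 47, 5, 23, 5, 35, 24]
Bubble up: swap idx 7(24) with idx 3(5)
Result: [47, 32, 47, 24, 23, 5, 35, 5]


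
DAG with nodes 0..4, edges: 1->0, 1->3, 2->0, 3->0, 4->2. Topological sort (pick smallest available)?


Kahn's algorithm, process smallest node first
Order: [1, 3, 4, 2, 0]


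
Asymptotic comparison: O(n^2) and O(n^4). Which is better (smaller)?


quadratic grows slower than quartic
O(n^2) is asymptotically smaller; O(n^4) grows faster


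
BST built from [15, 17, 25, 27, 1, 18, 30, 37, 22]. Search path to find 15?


BST root = 15
Search for 15: compare at each node
Path: [15]


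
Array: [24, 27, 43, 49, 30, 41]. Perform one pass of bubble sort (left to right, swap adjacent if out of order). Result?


After one pass: [24, 27, 43, 30, 41, 49]


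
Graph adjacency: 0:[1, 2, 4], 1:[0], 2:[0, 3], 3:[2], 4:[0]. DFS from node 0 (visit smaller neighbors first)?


DFS stack-based: start with [0]
Visit order: [0, 1, 2, 3, 4]


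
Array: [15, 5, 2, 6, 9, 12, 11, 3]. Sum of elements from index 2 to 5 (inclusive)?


Prefix sums: [0, 15, 20, 22, 28, 37, 49, 60, 63]
Sum[2..5] = prefix[6] - prefix[2] = 49 - 20 = 29


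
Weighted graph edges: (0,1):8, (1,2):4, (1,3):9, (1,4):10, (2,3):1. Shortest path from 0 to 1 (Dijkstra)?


Dijkstra from 0:
Distances: {0: 0, 1: 8, 2: 12, 3: 13, 4: 18}
Shortest distance to 1 = 8, path = [0, 1]


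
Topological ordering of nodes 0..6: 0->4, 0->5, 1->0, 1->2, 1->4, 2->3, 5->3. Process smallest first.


Kahn's algorithm, process smallest node first
Order: [1, 0, 2, 4, 5, 3, 6]


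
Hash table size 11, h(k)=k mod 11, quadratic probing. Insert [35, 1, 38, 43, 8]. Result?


Insertions: 35->slot 2; 1->slot 1; 38->slot 5; 43->slot 10; 8->slot 8
Table: [None, 1, 35, None, None, 38, None, None, 8, None, 43]


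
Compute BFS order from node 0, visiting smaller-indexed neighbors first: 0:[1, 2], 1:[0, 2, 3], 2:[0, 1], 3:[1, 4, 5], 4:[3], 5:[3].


BFS queue: start with [0]
Visit order: [0, 1, 2, 3, 4, 5]


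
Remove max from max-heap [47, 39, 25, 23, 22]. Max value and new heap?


Max = 47
Replace root with last, heapify down
Resulting heap: [39, 23, 25, 22]


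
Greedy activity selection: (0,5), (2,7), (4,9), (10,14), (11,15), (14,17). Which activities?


Greedy: pick earliest-ending, then skip overlaps.
Selected (3 activities): [(0, 5), (10, 14), (14, 17)]


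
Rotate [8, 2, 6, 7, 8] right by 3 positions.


Right rotate by 3: [6, 7, 8, 8, 2]


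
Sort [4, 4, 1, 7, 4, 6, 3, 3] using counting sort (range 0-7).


Count array: [0, 1, 0, 2, 3, 0, 1, 1]
Reconstruct: [1, 3, 3, 4, 4, 4, 6, 7]


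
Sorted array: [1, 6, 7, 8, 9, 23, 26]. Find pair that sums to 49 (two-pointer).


Two pointers: lo=0, hi=6
Found pair: (23, 26) summing to 49


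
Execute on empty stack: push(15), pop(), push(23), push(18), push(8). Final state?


push(15) -> [15]
pop() returns 15 -> []
push(23) -> [23]
push(18) -> [23, 18]
push(8) -> [23, 18, 8]
Final stack (bottom to top): [23, 18, 8]


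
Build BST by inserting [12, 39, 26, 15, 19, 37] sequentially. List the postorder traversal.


Root = 12; build tree by BST insertion.
Postorder traversal: [19, 15, 37, 26, 39, 12]


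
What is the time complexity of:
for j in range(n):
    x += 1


Per nesting level: O(n) = O(n)
Complexity: O(n)


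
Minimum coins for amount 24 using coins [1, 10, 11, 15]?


dp[0]=0; dp[i]=1+min(dp[i-c] for c in coins)
...dp[19]=5, dp[20]=2, dp[21]=2, dp[22]=2, dp[23]=3, dp[24]=4
Minimum coins for 24 = 4


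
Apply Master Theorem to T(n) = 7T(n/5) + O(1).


a=7, b=5, c=0. log_5(7)=1.209 > c=0. Case 1: O(n^log_b(a)) = O(n^1.209)
Complexity: O(n^1.209)


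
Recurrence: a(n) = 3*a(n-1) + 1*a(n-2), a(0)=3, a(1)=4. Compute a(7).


Build bottom-up:
...a(5)=535, a(6)=1767, a(7)=3*1767+1*535=5836


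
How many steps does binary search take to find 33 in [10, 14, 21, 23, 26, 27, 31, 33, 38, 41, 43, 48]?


Search for 33:
[0,11] mid=5 arr[5]=27
[6,11] mid=8 arr[8]=38
[6,7] mid=6 arr[6]=31
[7,7] mid=7 arr[7]=33
Total: 4 comparisons


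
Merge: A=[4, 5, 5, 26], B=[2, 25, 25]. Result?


Compare heads, take smaller each step.
Merged: [2, 4, 5, 5, 25, 25, 26]


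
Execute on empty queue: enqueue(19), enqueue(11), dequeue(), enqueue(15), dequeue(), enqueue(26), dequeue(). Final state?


enqueue(19) -> [19]
enqueue(11) -> [19, 11]
dequeue() returns 19 -> [11]
enqueue(15) -> [11, 15]
dequeue() returns 11 -> [15]
enqueue(26) -> [15, 26]
dequeue() returns 15 -> [26]
Final queue (front to back): [26]


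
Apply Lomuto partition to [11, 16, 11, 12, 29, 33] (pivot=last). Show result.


Elements <= 33 go left of pivot.
Result: [11, 16, 11, 12, 29, 33], pivot at index 5


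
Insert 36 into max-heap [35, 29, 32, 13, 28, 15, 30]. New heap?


Append 36: [35, 29, 32, 13, 28, 15, 30, 36]
Bubble up: swap idx 7(36) with idx 3(13); swap idx 3(36) with idx 1(29); swap idx 1(36) with idx 0(35)
Result: [36, 35, 32, 29, 28, 15, 30, 13]


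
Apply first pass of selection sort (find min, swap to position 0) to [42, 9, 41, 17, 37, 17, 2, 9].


After one pass: [2, 9, 41, 17, 37, 17, 42, 9]


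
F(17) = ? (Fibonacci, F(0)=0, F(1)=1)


F(n)=F(n-1)+F(n-2)
...F(15)=610, F(16)=987, F(17)=1597


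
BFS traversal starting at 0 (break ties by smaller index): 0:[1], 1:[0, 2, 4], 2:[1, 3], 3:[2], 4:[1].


BFS queue: start with [0]
Visit order: [0, 1, 2, 4, 3]


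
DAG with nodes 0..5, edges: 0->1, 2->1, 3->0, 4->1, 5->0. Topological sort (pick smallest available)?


Kahn's algorithm, process smallest node first
Order: [2, 3, 4, 5, 0, 1]


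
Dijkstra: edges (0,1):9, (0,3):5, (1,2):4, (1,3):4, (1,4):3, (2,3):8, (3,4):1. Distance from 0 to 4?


Dijkstra from 0:
Distances: {0: 0, 1: 9, 2: 13, 3: 5, 4: 6}
Shortest distance to 4 = 6, path = [0, 3, 4]


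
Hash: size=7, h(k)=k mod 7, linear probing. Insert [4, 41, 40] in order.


Insertions: 4->slot 4; 41->slot 6; 40->slot 5
Table: [None, None, None, None, 4, 40, 41]


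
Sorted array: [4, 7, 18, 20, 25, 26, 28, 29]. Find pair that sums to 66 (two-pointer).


Two pointers: lo=0, hi=7
No pair sums to 66


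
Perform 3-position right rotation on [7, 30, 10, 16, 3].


Right rotate by 3: [10, 16, 3, 7, 30]


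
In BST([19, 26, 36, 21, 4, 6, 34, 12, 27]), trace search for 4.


BST root = 19
Search for 4: compare at each node
Path: [19, 4]


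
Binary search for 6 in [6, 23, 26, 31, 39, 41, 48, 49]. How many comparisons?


Search for 6:
[0,7] mid=3 arr[3]=31
[0,2] mid=1 arr[1]=23
[0,0] mid=0 arr[0]=6
Total: 3 comparisons


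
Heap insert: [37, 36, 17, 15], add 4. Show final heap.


Append 4: [37, 36, 17, 15, 4]
Bubble up: no swaps needed
Result: [37, 36, 17, 15, 4]


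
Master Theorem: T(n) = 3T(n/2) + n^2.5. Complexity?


a=3, b=2, c=2.5. log_2(3)=1.585 < c=2.5. Case 3: O(n^c) = O(n^2.500)
Complexity: O(n^2.500)


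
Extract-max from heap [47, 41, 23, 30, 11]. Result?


Max = 47
Replace root with last, heapify down
Resulting heap: [41, 30, 23, 11]


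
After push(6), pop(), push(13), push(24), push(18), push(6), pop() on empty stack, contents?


push(6) -> [6]
pop() returns 6 -> []
push(13) -> [13]
push(24) -> [13, 24]
push(18) -> [13, 24, 18]
push(6) -> [13, 24, 18, 6]
pop() returns 6 -> [13, 24, 18]
Final stack (bottom to top): [13, 24, 18]


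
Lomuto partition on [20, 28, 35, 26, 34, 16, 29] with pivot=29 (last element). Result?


Elements <= 29 go left of pivot.
Result: [20, 28, 26, 16, 29, 35, 34], pivot at index 4


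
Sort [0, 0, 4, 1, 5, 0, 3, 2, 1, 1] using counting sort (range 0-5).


Count array: [3, 3, 1, 1, 1, 1]
Reconstruct: [0, 0, 0, 1, 1, 1, 2, 3, 4, 5]


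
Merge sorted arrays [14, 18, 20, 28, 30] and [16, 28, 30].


Compare heads, take smaller each step.
Merged: [14, 16, 18, 20, 28, 28, 30, 30]


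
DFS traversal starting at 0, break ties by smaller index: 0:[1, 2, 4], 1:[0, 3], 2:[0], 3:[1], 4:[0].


DFS stack-based: start with [0]
Visit order: [0, 1, 3, 2, 4]


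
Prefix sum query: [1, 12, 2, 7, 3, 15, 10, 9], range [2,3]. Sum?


Prefix sums: [0, 1, 13, 15, 22, 25, 40, 50, 59]
Sum[2..3] = prefix[4] - prefix[2] = 22 - 13 = 9


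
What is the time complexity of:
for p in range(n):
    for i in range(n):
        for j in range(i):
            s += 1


Per nesting level: O(n) * O(n) * O(n) [triangular over i] = O(n^3)
Complexity: O(n^3)


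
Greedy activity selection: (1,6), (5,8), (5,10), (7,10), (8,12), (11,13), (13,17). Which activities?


Greedy: pick earliest-ending, then skip overlaps.
Selected (4 activities): [(1, 6), (7, 10), (11, 13), (13, 17)]


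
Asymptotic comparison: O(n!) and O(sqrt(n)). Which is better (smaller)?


sublinear grows slower than factorial
O(sqrt(n)) is asymptotically smaller; O(n!) grows faster


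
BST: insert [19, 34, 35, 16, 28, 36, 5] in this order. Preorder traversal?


Root = 19; build tree by BST insertion.
Preorder traversal: [19, 16, 5, 34, 28, 35, 36]


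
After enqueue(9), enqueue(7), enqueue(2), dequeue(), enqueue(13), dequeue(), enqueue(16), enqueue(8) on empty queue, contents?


enqueue(9) -> [9]
enqueue(7) -> [9, 7]
enqueue(2) -> [9, 7, 2]
dequeue() returns 9 -> [7, 2]
enqueue(13) -> [7, 2, 13]
dequeue() returns 7 -> [2, 13]
enqueue(16) -> [2, 13, 16]
enqueue(8) -> [2, 13, 16, 8]
Final queue (front to back): [2, 13, 16, 8]


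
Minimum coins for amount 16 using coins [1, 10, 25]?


dp[0]=0; dp[i]=1+min(dp[i-c] for c in coins)
...dp[11]=2, dp[12]=3, dp[13]=4, dp[14]=5, dp[15]=6, dp[16]=7
Minimum coins for 16 = 7


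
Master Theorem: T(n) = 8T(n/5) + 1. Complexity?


a=8, b=5, c=0. log_5(8)=1.292 > c=0. Case 1: O(n^log_b(a)) = O(n^1.292)
Complexity: O(n^1.292)


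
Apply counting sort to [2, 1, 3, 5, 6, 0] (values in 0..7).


Count array: [1, 1, 1, 1, 0, 1, 1, 0]
Reconstruct: [0, 1, 2, 3, 5, 6]


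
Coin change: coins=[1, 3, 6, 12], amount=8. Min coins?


dp[0]=0; dp[i]=1+min(dp[i-c] for c in coins)
...dp[3]=1, dp[4]=2, dp[5]=3, dp[6]=1, dp[7]=2, dp[8]=3
Minimum coins for 8 = 3


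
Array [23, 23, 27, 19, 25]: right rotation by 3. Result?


Right rotate by 3: [27, 19, 25, 23, 23]


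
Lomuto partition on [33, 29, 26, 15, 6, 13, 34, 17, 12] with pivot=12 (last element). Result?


Elements <= 12 go left of pivot.
Result: [6, 12, 26, 15, 33, 13, 34, 17, 29], pivot at index 1


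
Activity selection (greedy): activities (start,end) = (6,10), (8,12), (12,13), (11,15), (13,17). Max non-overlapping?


Greedy: pick earliest-ending, then skip overlaps.
Selected (3 activities): [(6, 10), (12, 13), (13, 17)]


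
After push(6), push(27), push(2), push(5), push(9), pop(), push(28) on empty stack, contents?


push(6) -> [6]
push(27) -> [6, 27]
push(2) -> [6, 27, 2]
push(5) -> [6, 27, 2, 5]
push(9) -> [6, 27, 2, 5, 9]
pop() returns 9 -> [6, 27, 2, 5]
push(28) -> [6, 27, 2, 5, 28]
Final stack (bottom to top): [6, 27, 2, 5, 28]


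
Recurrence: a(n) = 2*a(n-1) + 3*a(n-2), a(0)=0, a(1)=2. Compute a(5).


Build bottom-up:
...a(3)=14, a(4)=40, a(5)=2*40+3*14=122


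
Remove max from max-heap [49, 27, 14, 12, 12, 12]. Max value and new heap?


Max = 49
Replace root with last, heapify down
Resulting heap: [27, 12, 14, 12, 12]


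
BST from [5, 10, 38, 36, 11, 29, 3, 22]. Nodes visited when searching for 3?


BST root = 5
Search for 3: compare at each node
Path: [5, 3]


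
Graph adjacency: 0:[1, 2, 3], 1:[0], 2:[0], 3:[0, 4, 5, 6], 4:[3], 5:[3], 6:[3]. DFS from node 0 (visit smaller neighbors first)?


DFS stack-based: start with [0]
Visit order: [0, 1, 2, 3, 4, 5, 6]


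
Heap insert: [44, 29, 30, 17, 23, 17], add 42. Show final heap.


Append 42: [44, 29, 30, 17, 23, 17, 42]
Bubble up: swap idx 6(42) with idx 2(30)
Result: [44, 29, 42, 17, 23, 17, 30]


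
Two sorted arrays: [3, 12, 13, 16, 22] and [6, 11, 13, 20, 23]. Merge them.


Compare heads, take smaller each step.
Merged: [3, 6, 11, 12, 13, 13, 16, 20, 22, 23]


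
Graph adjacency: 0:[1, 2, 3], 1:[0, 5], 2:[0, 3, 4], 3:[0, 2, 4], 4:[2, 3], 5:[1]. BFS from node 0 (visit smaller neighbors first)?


BFS queue: start with [0]
Visit order: [0, 1, 2, 3, 5, 4]


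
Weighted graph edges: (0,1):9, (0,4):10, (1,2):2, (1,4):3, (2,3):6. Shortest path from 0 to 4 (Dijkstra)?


Dijkstra from 0:
Distances: {0: 0, 1: 9, 2: 11, 3: 17, 4: 10}
Shortest distance to 4 = 10, path = [0, 4]


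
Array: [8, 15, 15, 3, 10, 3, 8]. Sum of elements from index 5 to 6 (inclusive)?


Prefix sums: [0, 8, 23, 38, 41, 51, 54, 62]
Sum[5..6] = prefix[7] - prefix[5] = 62 - 51 = 11


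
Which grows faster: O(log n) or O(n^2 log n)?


logarithmic grows slower than n^2 log n
O(log n) is asymptotically smaller; O(n^2 log n) grows faster


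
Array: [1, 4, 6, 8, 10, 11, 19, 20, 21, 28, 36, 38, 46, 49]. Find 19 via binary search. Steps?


Search for 19:
[0,13] mid=6 arr[6]=19
Total: 1 comparisons


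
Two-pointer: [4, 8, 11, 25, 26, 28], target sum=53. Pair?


Two pointers: lo=0, hi=5
Found pair: (25, 28) summing to 53


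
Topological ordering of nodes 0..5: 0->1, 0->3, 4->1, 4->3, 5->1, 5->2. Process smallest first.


Kahn's algorithm, process smallest node first
Order: [0, 4, 3, 5, 1, 2]


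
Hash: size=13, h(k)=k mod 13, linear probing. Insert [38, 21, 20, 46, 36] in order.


Insertions: 38->slot 12; 21->slot 8; 20->slot 7; 46->slot 9; 36->slot 10
Table: [None, None, None, None, None, None, None, 20, 21, 46, 36, None, 38]


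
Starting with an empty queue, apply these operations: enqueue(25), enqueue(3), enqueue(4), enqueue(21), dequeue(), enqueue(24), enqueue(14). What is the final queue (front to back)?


enqueue(25) -> [25]
enqueue(3) -> [25, 3]
enqueue(4) -> [25, 3, 4]
enqueue(21) -> [25, 3, 4, 21]
dequeue() returns 25 -> [3, 4, 21]
enqueue(24) -> [3, 4, 21, 24]
enqueue(14) -> [3, 4, 21, 24, 14]
Final queue (front to back): [3, 4, 21, 24, 14]


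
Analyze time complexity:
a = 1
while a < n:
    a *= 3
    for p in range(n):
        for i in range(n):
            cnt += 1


Per nesting level: O(log n) * O(n) * O(n) = O(n^2 log n)
Complexity: O(n^2 log n)


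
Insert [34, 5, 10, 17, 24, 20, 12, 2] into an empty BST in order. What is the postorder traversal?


Root = 34; build tree by BST insertion.
Postorder traversal: [2, 12, 20, 24, 17, 10, 5, 34]


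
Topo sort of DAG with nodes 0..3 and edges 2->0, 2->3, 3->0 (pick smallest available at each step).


Kahn's algorithm, process smallest node first
Order: [1, 2, 3, 0]


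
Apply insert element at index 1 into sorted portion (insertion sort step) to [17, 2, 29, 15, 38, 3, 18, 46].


After one pass: [2, 17, 29, 15, 38, 3, 18, 46]


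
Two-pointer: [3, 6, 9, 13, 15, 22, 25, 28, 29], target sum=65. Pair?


Two pointers: lo=0, hi=8
No pair sums to 65


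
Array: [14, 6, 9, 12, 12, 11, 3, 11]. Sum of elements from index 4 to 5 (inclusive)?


Prefix sums: [0, 14, 20, 29, 41, 53, 64, 67, 78]
Sum[4..5] = prefix[6] - prefix[4] = 64 - 41 = 23


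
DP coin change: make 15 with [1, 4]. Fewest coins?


dp[0]=0; dp[i]=1+min(dp[i-c] for c in coins)
...dp[10]=4, dp[11]=5, dp[12]=3, dp[13]=4, dp[14]=5, dp[15]=6
Minimum coins for 15 = 6


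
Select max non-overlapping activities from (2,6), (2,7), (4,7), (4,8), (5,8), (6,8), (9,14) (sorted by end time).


Greedy: pick earliest-ending, then skip overlaps.
Selected (3 activities): [(2, 6), (6, 8), (9, 14)]


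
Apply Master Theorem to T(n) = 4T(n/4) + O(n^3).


a=4, b=4, c=3. log_4(4)=1 < c=3. Case 3: O(n^c) = O(n^3)
Complexity: O(n^3)


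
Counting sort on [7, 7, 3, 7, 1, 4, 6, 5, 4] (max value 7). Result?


Count array: [0, 1, 0, 1, 2, 1, 1, 3]
Reconstruct: [1, 3, 4, 4, 5, 6, 7, 7, 7]


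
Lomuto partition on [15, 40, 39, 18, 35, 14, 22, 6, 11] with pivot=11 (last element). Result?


Elements <= 11 go left of pivot.
Result: [6, 11, 39, 18, 35, 14, 22, 15, 40], pivot at index 1


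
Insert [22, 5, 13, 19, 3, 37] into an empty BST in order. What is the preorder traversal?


Root = 22; build tree by BST insertion.
Preorder traversal: [22, 5, 3, 13, 19, 37]


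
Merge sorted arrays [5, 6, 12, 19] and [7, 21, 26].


Compare heads, take smaller each step.
Merged: [5, 6, 7, 12, 19, 21, 26]


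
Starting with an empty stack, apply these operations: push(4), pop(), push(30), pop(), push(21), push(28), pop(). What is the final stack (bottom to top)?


push(4) -> [4]
pop() returns 4 -> []
push(30) -> [30]
pop() returns 30 -> []
push(21) -> [21]
push(28) -> [21, 28]
pop() returns 28 -> [21]
Final stack (bottom to top): [21]


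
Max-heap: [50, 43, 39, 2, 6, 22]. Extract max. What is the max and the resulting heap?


Max = 50
Replace root with last, heapify down
Resulting heap: [43, 22, 39, 2, 6]


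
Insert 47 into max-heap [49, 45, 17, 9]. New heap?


Append 47: [49, 45, 17, 9, 47]
Bubble up: swap idx 4(47) with idx 1(45)
Result: [49, 47, 17, 9, 45]


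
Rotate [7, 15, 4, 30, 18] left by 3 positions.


Left rotate by 3: [30, 18, 7, 15, 4]


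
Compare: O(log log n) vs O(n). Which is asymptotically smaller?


double-logarithmic grows slower than linear
O(log log n) is asymptotically smaller; O(n) grows faster


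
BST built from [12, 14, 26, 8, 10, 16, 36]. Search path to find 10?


BST root = 12
Search for 10: compare at each node
Path: [12, 8, 10]


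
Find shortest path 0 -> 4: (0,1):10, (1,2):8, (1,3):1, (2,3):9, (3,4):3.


Dijkstra from 0:
Distances: {0: 0, 1: 10, 2: 18, 3: 11, 4: 14}
Shortest distance to 4 = 14, path = [0, 1, 3, 4]


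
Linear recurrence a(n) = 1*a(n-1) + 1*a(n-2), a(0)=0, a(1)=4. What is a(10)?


Build bottom-up:
...a(8)=84, a(9)=136, a(10)=1*136+1*84=220


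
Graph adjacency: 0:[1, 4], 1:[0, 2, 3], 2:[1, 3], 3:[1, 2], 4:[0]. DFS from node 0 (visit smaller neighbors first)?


DFS stack-based: start with [0]
Visit order: [0, 1, 2, 3, 4]


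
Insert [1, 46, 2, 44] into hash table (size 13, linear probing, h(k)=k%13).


Insertions: 1->slot 1; 46->slot 7; 2->slot 2; 44->slot 5
Table: [None, 1, 2, None, None, 44, None, 46, None, None, None, None, None]


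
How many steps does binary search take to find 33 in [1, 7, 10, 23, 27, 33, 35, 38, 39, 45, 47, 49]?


Search for 33:
[0,11] mid=5 arr[5]=33
Total: 1 comparisons


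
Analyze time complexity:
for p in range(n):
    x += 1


Per nesting level: O(n) = O(n)
Complexity: O(n)


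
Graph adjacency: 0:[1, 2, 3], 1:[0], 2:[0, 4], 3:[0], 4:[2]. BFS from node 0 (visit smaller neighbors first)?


BFS queue: start with [0]
Visit order: [0, 1, 2, 3, 4]


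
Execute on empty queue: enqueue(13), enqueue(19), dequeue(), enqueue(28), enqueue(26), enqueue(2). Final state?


enqueue(13) -> [13]
enqueue(19) -> [13, 19]
dequeue() returns 13 -> [19]
enqueue(28) -> [19, 28]
enqueue(26) -> [19, 28, 26]
enqueue(2) -> [19, 28, 26, 2]
Final queue (front to back): [19, 28, 26, 2]


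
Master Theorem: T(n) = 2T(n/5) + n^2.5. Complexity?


a=2, b=5, c=2.5. log_5(2)=0.431 < c=2.5. Case 3: O(n^c) = O(n^2.500)
Complexity: O(n^2.500)


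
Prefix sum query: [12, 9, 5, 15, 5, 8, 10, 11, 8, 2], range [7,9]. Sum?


Prefix sums: [0, 12, 21, 26, 41, 46, 54, 64, 75, 83, 85]
Sum[7..9] = prefix[10] - prefix[7] = 85 - 64 = 21


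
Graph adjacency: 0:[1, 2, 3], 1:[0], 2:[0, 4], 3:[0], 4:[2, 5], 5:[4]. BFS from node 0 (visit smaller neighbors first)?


BFS queue: start with [0]
Visit order: [0, 1, 2, 3, 4, 5]


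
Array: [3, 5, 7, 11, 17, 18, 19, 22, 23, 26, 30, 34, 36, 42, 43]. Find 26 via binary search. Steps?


Search for 26:
[0,14] mid=7 arr[7]=22
[8,14] mid=11 arr[11]=34
[8,10] mid=9 arr[9]=26
Total: 3 comparisons


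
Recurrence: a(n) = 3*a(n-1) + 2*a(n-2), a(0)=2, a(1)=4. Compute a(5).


Build bottom-up:
...a(3)=56, a(4)=200, a(5)=3*200+2*56=712


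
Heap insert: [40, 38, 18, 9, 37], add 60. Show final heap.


Append 60: [40, 38, 18, 9, 37, 60]
Bubble up: swap idx 5(60) with idx 2(18); swap idx 2(60) with idx 0(40)
Result: [60, 38, 40, 9, 37, 18]


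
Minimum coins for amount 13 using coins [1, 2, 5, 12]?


dp[0]=0; dp[i]=1+min(dp[i-c] for c in coins)
...dp[8]=3, dp[9]=3, dp[10]=2, dp[11]=3, dp[12]=1, dp[13]=2
Minimum coins for 13 = 2


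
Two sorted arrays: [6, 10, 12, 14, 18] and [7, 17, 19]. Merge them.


Compare heads, take smaller each step.
Merged: [6, 7, 10, 12, 14, 17, 18, 19]


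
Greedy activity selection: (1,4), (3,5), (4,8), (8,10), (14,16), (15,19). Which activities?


Greedy: pick earliest-ending, then skip overlaps.
Selected (4 activities): [(1, 4), (4, 8), (8, 10), (14, 16)]


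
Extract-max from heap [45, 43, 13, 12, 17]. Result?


Max = 45
Replace root with last, heapify down
Resulting heap: [43, 17, 13, 12]


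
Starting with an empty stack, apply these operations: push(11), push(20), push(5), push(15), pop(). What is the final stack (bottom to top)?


push(11) -> [11]
push(20) -> [11, 20]
push(5) -> [11, 20, 5]
push(15) -> [11, 20, 5, 15]
pop() returns 15 -> [11, 20, 5]
Final stack (bottom to top): [11, 20, 5]


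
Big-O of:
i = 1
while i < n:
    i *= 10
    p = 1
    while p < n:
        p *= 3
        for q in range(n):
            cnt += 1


Per nesting level: O(log n) * O(log n) * O(n) = O(n (log n)^2)
Complexity: O(n (log n)^2)


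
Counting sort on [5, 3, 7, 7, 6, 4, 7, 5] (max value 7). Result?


Count array: [0, 0, 0, 1, 1, 2, 1, 3]
Reconstruct: [3, 4, 5, 5, 6, 7, 7, 7]


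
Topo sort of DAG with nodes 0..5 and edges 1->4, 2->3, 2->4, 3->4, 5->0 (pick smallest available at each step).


Kahn's algorithm, process smallest node first
Order: [1, 2, 3, 4, 5, 0]


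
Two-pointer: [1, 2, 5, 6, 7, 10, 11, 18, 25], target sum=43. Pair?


Two pointers: lo=0, hi=8
Found pair: (18, 25) summing to 43


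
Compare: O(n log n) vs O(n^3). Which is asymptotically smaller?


linearithmic grows slower than cubic
O(n log n) is asymptotically smaller; O(n^3) grows faster


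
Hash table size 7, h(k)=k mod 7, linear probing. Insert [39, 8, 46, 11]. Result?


Insertions: 39->slot 4; 8->slot 1; 46->slot 5; 11->slot 6
Table: [None, 8, None, None, 39, 46, 11]


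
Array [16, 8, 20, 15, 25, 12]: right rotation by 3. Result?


Right rotate by 3: [15, 25, 12, 16, 8, 20]


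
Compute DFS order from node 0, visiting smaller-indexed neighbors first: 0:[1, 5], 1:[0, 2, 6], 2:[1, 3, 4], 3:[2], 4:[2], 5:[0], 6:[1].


DFS stack-based: start with [0]
Visit order: [0, 1, 2, 3, 4, 6, 5]


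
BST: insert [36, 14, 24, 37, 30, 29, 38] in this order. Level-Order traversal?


Root = 36; build tree by BST insertion.
Level-Order traversal: [36, 14, 37, 24, 38, 30, 29]


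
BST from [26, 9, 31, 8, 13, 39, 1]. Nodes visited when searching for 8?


BST root = 26
Search for 8: compare at each node
Path: [26, 9, 8]


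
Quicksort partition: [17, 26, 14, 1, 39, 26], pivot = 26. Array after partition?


Elements <= 26 go left of pivot.
Result: [17, 26, 14, 1, 26, 39], pivot at index 4


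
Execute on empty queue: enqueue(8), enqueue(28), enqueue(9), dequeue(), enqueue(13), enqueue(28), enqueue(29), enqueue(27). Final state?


enqueue(8) -> [8]
enqueue(28) -> [8, 28]
enqueue(9) -> [8, 28, 9]
dequeue() returns 8 -> [28, 9]
enqueue(13) -> [28, 9, 13]
enqueue(28) -> [28, 9, 13, 28]
enqueue(29) -> [28, 9, 13, 28, 29]
enqueue(27) -> [28, 9, 13, 28, 29, 27]
Final queue (front to back): [28, 9, 13, 28, 29, 27]


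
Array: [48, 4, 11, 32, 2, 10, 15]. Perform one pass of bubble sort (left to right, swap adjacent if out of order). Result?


After one pass: [4, 11, 32, 2, 10, 15, 48]


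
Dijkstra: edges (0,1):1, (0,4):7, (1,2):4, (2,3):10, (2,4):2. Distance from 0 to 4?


Dijkstra from 0:
Distances: {0: 0, 1: 1, 2: 5, 3: 15, 4: 7}
Shortest distance to 4 = 7, path = [0, 4]


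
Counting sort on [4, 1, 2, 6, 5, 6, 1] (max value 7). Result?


Count array: [0, 2, 1, 0, 1, 1, 2, 0]
Reconstruct: [1, 1, 2, 4, 5, 6, 6]


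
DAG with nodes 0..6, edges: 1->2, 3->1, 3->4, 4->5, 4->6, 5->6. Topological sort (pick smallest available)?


Kahn's algorithm, process smallest node first
Order: [0, 3, 1, 2, 4, 5, 6]


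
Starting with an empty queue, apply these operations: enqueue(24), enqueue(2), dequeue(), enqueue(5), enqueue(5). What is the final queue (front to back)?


enqueue(24) -> [24]
enqueue(2) -> [24, 2]
dequeue() returns 24 -> [2]
enqueue(5) -> [2, 5]
enqueue(5) -> [2, 5, 5]
Final queue (front to back): [2, 5, 5]


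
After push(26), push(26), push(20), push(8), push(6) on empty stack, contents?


push(26) -> [26]
push(26) -> [26, 26]
push(20) -> [26, 26, 20]
push(8) -> [26, 26, 20, 8]
push(6) -> [26, 26, 20, 8, 6]
Final stack (bottom to top): [26, 26, 20, 8, 6]


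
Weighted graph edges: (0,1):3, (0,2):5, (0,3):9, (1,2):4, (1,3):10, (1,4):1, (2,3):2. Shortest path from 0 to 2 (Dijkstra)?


Dijkstra from 0:
Distances: {0: 0, 1: 3, 2: 5, 3: 7, 4: 4}
Shortest distance to 2 = 5, path = [0, 2]


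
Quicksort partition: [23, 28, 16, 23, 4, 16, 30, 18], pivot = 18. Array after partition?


Elements <= 18 go left of pivot.
Result: [16, 4, 16, 18, 28, 23, 30, 23], pivot at index 3


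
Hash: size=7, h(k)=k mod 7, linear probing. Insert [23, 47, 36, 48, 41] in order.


Insertions: 23->slot 2; 47->slot 5; 36->slot 1; 48->slot 6; 41->slot 0
Table: [41, 36, 23, None, None, 47, 48]


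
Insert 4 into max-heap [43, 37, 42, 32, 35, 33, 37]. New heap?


Append 4: [43, 37, 42, 32, 35, 33, 37, 4]
Bubble up: no swaps needed
Result: [43, 37, 42, 32, 35, 33, 37, 4]


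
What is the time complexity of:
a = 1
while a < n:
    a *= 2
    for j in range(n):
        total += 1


Per nesting level: O(log n) * O(n) = O(n log n)
Complexity: O(n log n)


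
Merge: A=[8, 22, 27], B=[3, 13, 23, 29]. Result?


Compare heads, take smaller each step.
Merged: [3, 8, 13, 22, 23, 27, 29]


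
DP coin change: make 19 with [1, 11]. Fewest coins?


dp[0]=0; dp[i]=1+min(dp[i-c] for c in coins)
...dp[14]=4, dp[15]=5, dp[16]=6, dp[17]=7, dp[18]=8, dp[19]=9
Minimum coins for 19 = 9


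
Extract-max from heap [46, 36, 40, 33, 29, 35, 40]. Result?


Max = 46
Replace root with last, heapify down
Resulting heap: [40, 36, 40, 33, 29, 35]


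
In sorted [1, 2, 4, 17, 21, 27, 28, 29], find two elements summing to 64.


Two pointers: lo=0, hi=7
No pair sums to 64


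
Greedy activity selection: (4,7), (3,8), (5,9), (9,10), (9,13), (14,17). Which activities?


Greedy: pick earliest-ending, then skip overlaps.
Selected (3 activities): [(4, 7), (9, 10), (14, 17)]


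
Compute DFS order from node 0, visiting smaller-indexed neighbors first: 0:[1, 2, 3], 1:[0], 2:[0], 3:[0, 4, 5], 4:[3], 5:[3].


DFS stack-based: start with [0]
Visit order: [0, 1, 2, 3, 4, 5]


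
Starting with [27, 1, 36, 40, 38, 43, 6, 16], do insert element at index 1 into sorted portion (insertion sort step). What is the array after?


After one pass: [1, 27, 36, 40, 38, 43, 6, 16]


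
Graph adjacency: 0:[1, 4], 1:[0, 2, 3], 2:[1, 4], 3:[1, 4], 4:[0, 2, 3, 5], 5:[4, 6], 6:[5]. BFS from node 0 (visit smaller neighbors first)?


BFS queue: start with [0]
Visit order: [0, 1, 4, 2, 3, 5, 6]


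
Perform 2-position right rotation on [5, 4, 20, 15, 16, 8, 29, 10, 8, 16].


Right rotate by 2: [8, 16, 5, 4, 20, 15, 16, 8, 29, 10]


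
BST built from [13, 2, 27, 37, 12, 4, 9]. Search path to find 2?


BST root = 13
Search for 2: compare at each node
Path: [13, 2]


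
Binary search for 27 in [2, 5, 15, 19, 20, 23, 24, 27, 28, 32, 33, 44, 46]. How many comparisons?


Search for 27:
[0,12] mid=6 arr[6]=24
[7,12] mid=9 arr[9]=32
[7,8] mid=7 arr[7]=27
Total: 3 comparisons


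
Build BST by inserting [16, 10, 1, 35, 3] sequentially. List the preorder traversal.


Root = 16; build tree by BST insertion.
Preorder traversal: [16, 10, 1, 3, 35]


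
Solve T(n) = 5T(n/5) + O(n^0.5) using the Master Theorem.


a=5, b=5, c=0.5. log_5(5)=1 > c=0.5. Case 1: O(n^log_b(a)) = O(n)
Complexity: O(n)


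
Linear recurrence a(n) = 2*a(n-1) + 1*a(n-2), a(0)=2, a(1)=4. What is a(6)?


Build bottom-up:
...a(4)=58, a(5)=140, a(6)=2*140+1*58=338


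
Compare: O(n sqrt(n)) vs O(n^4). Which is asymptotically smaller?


n^1.5 grows slower than quartic
O(n sqrt(n)) is asymptotically smaller; O(n^4) grows faster


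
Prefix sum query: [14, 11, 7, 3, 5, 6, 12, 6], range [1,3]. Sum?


Prefix sums: [0, 14, 25, 32, 35, 40, 46, 58, 64]
Sum[1..3] = prefix[4] - prefix[1] = 35 - 14 = 21


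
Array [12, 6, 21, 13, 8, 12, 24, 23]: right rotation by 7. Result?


Right rotate by 7: [6, 21, 13, 8, 12, 24, 23, 12]


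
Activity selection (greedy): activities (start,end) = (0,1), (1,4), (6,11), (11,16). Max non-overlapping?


Greedy: pick earliest-ending, then skip overlaps.
Selected (4 activities): [(0, 1), (1, 4), (6, 11), (11, 16)]


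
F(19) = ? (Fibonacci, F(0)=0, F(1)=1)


F(n)=F(n-1)+F(n-2)
...F(17)=1597, F(18)=2584, F(19)=4181


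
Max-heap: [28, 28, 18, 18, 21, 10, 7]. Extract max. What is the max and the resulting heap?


Max = 28
Replace root with last, heapify down
Resulting heap: [28, 21, 18, 18, 7, 10]


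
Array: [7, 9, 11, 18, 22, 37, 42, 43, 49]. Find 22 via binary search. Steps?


Search for 22:
[0,8] mid=4 arr[4]=22
Total: 1 comparisons


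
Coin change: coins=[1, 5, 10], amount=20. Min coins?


dp[0]=0; dp[i]=1+min(dp[i-c] for c in coins)
...dp[15]=2, dp[16]=3, dp[17]=4, dp[18]=5, dp[19]=6, dp[20]=2
Minimum coins for 20 = 2


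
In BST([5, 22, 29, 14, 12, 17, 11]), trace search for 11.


BST root = 5
Search for 11: compare at each node
Path: [5, 22, 14, 12, 11]


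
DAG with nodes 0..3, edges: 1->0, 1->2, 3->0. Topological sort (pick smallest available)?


Kahn's algorithm, process smallest node first
Order: [1, 2, 3, 0]


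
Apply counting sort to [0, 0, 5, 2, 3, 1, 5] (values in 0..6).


Count array: [2, 1, 1, 1, 0, 2, 0]
Reconstruct: [0, 0, 1, 2, 3, 5, 5]


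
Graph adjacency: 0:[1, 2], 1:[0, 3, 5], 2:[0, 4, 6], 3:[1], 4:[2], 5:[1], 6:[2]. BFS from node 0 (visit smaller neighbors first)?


BFS queue: start with [0]
Visit order: [0, 1, 2, 3, 5, 4, 6]


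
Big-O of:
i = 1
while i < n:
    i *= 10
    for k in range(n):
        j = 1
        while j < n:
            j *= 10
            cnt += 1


Per nesting level: O(log n) * O(n) * O(log n) = O(n (log n)^2)
Complexity: O(n (log n)^2)


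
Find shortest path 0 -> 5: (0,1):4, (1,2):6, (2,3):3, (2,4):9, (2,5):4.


Dijkstra from 0:
Distances: {0: 0, 1: 4, 2: 10, 3: 13, 4: 19, 5: 14}
Shortest distance to 5 = 14, path = [0, 1, 2, 5]


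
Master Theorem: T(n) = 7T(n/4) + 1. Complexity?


a=7, b=4, c=0. log_4(7)=1.404 > c=0. Case 1: O(n^log_b(a)) = O(n^1.404)
Complexity: O(n^1.404)


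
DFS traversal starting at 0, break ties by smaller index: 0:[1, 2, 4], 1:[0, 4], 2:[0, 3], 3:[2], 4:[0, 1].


DFS stack-based: start with [0]
Visit order: [0, 1, 4, 2, 3]


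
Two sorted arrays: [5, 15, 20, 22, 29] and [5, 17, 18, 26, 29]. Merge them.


Compare heads, take smaller each step.
Merged: [5, 5, 15, 17, 18, 20, 22, 26, 29, 29]


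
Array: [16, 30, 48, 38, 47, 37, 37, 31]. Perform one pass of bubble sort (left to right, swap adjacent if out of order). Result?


After one pass: [16, 30, 38, 47, 37, 37, 31, 48]


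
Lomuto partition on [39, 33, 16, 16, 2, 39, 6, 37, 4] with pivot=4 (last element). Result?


Elements <= 4 go left of pivot.
Result: [2, 4, 16, 16, 39, 39, 6, 37, 33], pivot at index 1


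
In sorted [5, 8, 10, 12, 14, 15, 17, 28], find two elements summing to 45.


Two pointers: lo=0, hi=7
Found pair: (17, 28) summing to 45
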